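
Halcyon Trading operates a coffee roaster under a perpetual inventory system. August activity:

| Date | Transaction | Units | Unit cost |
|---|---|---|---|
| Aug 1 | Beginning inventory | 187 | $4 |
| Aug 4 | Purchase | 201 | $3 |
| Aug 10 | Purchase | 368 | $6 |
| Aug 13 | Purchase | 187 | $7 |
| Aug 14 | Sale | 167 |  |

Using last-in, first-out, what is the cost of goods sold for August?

Aug 14, 167 sold [LIFO — newest first]: 167 @ $7 = $1,169
Ending inventory: 187 @ $4 + 201 @ $3 + 368 @ $6 + 20 @ $7 = $3,699
Check: goods available $4,868 = COGS $1,169 + ending $3,699

COGS = $1,169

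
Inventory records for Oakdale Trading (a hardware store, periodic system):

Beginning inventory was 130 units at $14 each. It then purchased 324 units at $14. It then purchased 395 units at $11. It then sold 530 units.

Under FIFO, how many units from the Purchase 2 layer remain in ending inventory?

319

Sale 1 (530) [FIFO — oldest first]: 130 @ $14 + 324 @ $14 + 76 @ $11 = $7,192
Ending inventory: 319 @ $11 = $3,509
Check: goods available $10,701 = COGS $7,192 + ending $3,509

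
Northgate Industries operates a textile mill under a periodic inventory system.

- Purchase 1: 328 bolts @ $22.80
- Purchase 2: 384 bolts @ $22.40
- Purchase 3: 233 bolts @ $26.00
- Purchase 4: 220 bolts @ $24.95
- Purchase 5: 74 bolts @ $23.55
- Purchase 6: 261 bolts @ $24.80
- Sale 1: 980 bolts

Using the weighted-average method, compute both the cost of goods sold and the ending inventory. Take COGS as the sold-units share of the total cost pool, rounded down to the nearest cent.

COGS = $23,417.10; ending inventory = $12,425.40

Sale 1, sell 980: 980/1500 × $35,842.50 → $23,417.10
Ending inventory (cost pool remaining) = $12,425.40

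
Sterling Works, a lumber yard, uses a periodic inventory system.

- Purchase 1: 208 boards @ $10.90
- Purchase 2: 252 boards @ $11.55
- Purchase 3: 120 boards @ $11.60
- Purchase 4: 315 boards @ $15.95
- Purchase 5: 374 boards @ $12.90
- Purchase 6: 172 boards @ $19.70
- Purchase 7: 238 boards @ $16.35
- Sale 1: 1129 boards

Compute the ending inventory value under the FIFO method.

Sale 1 (1129) [FIFO — oldest first]: 208 @ $10.90 + 252 @ $11.55 + 120 @ $11.60 + 315 @ $15.95 + 234 @ $12.90 = $14,612.65
Ending inventory: 140 @ $12.90 + 172 @ $19.70 + 238 @ $16.35 = $9,085.70

Ending inventory = $9,085.70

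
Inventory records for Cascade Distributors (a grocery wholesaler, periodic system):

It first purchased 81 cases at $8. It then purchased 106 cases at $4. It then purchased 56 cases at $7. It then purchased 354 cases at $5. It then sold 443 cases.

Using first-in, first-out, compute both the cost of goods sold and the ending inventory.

COGS = $2,464; ending inventory = $770

Sale 1 (443) [FIFO — oldest first]: 81 @ $8 + 106 @ $4 + 56 @ $7 + 200 @ $5 = $2,464
Ending inventory: 154 @ $5 = $770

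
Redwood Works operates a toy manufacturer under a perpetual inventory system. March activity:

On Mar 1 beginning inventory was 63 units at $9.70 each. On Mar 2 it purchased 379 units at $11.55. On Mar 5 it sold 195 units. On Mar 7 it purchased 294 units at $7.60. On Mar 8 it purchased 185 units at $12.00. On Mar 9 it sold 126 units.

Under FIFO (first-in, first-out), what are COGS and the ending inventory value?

COGS = $3,591.00; ending inventory = $5,851.95

Mar 5, 195 sold [FIFO — oldest first]: 63 @ $9.70 + 132 @ $11.55 = $2,135.70
Mar 9, 126 sold [FIFO — oldest first]: 126 @ $11.55 = $1,455.30
Total COGS = $2,135.70 + $1,455.30 = $3,591.00
Ending inventory: 121 @ $11.55 + 294 @ $7.60 + 185 @ $12.00 = $5,851.95
Check: goods available $9,442.95 = COGS $3,591.00 + ending $5,851.95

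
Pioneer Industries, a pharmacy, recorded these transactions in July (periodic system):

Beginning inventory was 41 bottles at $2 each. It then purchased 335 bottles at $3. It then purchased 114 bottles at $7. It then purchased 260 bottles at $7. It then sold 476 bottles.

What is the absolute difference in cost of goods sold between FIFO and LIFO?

$1,137

FIFO COGS: 41 @ $2 + 335 @ $3 + 100 @ $7 = $1,787
LIFO COGS: 260 @ $7 + 114 @ $7 + 102 @ $3 = $2,924
Difference = |$1,787 − $2,924| = $1,137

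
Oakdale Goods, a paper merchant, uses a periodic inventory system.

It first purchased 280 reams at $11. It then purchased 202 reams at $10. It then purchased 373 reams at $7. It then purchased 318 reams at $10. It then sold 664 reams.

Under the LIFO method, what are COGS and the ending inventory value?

COGS = $5,602; ending inventory = $5,289

Sale 1 (664) [LIFO — newest first]: 318 @ $10 + 346 @ $7 = $5,602
Ending inventory: 280 @ $11 + 202 @ $10 + 27 @ $7 = $5,289
Check: goods available $10,891 = COGS $5,602 + ending $5,289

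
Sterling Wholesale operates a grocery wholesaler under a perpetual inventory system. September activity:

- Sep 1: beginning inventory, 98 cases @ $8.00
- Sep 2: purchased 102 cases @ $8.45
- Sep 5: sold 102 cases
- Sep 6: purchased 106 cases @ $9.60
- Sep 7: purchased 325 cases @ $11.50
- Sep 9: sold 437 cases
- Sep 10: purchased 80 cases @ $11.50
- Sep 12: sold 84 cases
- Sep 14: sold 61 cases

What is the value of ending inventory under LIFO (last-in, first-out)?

Ending inventory = $216.00

Sep 5, 102 sold [LIFO — newest first]: 102 @ $8.45 = $861.90
Sep 9, 437 sold [LIFO — newest first]: 325 @ $11.50 + 106 @ $9.60 + 6 @ $8.00 = $4,803.10
Sep 12, 84 sold [LIFO — newest first]: 80 @ $11.50 + 4 @ $8.00 = $952.00
Sep 14, 61 sold [LIFO — newest first]: 61 @ $8.00 = $488.00
Total COGS = $861.90 + $4,803.10 + $952.00 + $488.00 = $7,105.00
Ending inventory: 27 @ $8.00 = $216.00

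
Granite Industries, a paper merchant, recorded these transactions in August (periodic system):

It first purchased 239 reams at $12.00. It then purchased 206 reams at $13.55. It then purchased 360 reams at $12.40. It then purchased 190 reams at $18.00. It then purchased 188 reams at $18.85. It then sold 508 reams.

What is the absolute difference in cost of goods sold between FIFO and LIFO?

FIFO COGS: 239 @ $12.00 + 206 @ $13.55 + 63 @ $12.40 = $6,440.50
LIFO COGS: 188 @ $18.85 + 190 @ $18.00 + 130 @ $12.40 = $8,575.80
Difference = |$6,440.50 − $8,575.80| = $2,135.30

$2,135.30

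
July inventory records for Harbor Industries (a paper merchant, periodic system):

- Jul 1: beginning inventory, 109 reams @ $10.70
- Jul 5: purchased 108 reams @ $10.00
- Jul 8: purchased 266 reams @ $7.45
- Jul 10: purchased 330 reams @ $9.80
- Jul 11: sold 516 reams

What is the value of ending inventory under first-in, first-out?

Jul 11, 516 sold [FIFO — oldest first]: 109 @ $10.70 + 108 @ $10.00 + 266 @ $7.45 + 33 @ $9.80 = $4,551.40
Ending inventory: 297 @ $9.80 = $2,910.60
Check: goods available $7,462.00 = COGS $4,551.40 + ending $2,910.60

Ending inventory = $2,910.60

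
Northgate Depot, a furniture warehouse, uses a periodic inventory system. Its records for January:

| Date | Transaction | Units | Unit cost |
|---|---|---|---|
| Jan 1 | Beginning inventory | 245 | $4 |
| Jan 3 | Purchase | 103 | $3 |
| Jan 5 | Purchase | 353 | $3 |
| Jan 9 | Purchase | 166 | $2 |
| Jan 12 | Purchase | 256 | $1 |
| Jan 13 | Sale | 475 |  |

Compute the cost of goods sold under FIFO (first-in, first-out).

Jan 13, 475 sold [FIFO — oldest first]: 245 @ $4 + 103 @ $3 + 127 @ $3 = $1,670
Ending inventory: 226 @ $3 + 166 @ $2 + 256 @ $1 = $1,266

COGS = $1,670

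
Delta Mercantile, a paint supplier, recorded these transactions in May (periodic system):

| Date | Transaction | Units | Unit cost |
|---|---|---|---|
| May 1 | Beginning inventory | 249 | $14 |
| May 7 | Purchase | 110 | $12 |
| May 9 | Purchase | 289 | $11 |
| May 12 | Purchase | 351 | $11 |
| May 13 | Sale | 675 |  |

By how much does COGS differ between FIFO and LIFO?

$822

FIFO COGS: 249 @ $14 + 110 @ $12 + 289 @ $11 + 27 @ $11 = $8,282
LIFO COGS: 351 @ $11 + 289 @ $11 + 35 @ $12 = $7,460
Difference = |$8,282 − $7,460| = $822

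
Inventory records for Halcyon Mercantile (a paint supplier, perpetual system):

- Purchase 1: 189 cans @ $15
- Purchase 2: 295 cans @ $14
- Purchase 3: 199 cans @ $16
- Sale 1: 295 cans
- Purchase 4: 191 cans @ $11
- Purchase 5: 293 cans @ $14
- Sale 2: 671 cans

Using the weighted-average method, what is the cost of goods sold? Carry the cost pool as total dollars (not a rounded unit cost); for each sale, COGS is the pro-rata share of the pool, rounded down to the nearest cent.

COGS = $13,593.21

After Purchase 1: 189 on hand, pool $2,835.00 (≈ $15.0000 each)
After Purchase 2: 484 on hand, pool $6,965.00 (≈ $14.3905 each)
After Purchase 3: 683 on hand, pool $10,149.00 (≈ $14.8594 each)
Sale 1, sell 295: 295/683 × $10,149.00 → $4,383.53
After Purchase 4: 579 on hand, pool $7,866.47 (≈ $13.5863 each)
After Purchase 5: 872 on hand, pool $11,968.47 (≈ $13.7253 each)
Sale 2, sell 671: 671/872 × $11,968.47 → $9,209.68
Total COGS = $4,383.53 + $9,209.68 = $13,593.21
Ending inventory (cost pool remaining) = $2,758.79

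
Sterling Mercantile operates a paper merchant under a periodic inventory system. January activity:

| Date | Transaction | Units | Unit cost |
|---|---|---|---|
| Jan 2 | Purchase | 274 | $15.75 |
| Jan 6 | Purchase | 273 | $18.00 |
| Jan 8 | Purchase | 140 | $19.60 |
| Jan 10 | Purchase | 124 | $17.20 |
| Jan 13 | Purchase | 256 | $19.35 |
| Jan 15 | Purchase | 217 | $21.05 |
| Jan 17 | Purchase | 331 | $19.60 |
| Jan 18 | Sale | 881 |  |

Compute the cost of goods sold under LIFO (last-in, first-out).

COGS = $17,333.45

Jan 18, 881 sold [LIFO — newest first]: 331 @ $19.60 + 217 @ $21.05 + 256 @ $19.35 + 77 @ $17.20 = $17,333.45
Ending inventory: 274 @ $15.75 + 273 @ $18.00 + 140 @ $19.60 + 47 @ $17.20 = $12,781.90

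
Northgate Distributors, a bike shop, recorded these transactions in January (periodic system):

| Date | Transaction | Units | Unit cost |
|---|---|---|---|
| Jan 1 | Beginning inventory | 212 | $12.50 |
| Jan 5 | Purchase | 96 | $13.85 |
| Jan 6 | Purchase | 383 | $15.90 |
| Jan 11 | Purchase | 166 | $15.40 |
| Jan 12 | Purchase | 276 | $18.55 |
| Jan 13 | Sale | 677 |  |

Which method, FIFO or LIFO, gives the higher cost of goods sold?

LIFO

FIFO COGS: 212 @ $12.50 + 96 @ $13.85 + 369 @ $15.90 = $9,846.70
LIFO COGS: 276 @ $18.55 + 166 @ $15.40 + 235 @ $15.90 = $11,412.70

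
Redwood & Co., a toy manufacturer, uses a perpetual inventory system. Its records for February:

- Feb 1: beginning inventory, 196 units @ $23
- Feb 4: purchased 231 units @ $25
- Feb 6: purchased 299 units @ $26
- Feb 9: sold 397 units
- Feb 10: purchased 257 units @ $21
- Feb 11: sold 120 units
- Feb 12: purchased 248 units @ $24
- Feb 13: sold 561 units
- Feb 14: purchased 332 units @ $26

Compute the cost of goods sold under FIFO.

Feb 9, 397 sold [FIFO — oldest first]: 196 @ $23 + 201 @ $25 = $9,533
Feb 11, 120 sold [FIFO — oldest first]: 30 @ $25 + 90 @ $26 = $3,090
Feb 13, 561 sold [FIFO — oldest first]: 209 @ $26 + 257 @ $21 + 95 @ $24 = $13,111
Total COGS = $9,533 + $3,090 + $13,111 = $25,734
Ending inventory: 153 @ $24 + 332 @ $26 = $12,304
Check: goods available $38,038 = COGS $25,734 + ending $12,304

COGS = $25,734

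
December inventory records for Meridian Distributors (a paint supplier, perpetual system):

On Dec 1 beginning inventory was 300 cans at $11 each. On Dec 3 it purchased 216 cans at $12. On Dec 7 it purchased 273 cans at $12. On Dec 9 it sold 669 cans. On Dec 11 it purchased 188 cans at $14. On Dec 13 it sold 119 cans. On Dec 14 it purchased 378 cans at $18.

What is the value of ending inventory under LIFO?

Dec 9, 669 sold [LIFO — newest first]: 273 @ $12 + 216 @ $12 + 180 @ $11 = $7,848
Dec 13, 119 sold [LIFO — newest first]: 119 @ $14 = $1,666
Total COGS = $7,848 + $1,666 = $9,514
Ending inventory: 120 @ $11 + 69 @ $14 + 378 @ $18 = $9,090

Ending inventory = $9,090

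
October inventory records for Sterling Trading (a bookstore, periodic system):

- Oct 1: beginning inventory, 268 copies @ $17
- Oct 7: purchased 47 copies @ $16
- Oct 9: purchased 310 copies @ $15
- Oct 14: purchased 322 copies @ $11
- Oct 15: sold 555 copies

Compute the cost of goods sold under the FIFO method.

COGS = $8,908

Oct 15, 555 sold [FIFO — oldest first]: 268 @ $17 + 47 @ $16 + 240 @ $15 = $8,908
Ending inventory: 70 @ $15 + 322 @ $11 = $4,592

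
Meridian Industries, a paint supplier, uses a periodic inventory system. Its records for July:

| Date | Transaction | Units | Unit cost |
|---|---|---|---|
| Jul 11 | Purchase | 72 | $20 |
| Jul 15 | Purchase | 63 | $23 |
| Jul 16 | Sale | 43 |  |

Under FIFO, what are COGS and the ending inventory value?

Jul 16, 43 sold [FIFO — oldest first]: 43 @ $20 = $860
Ending inventory: 29 @ $20 + 63 @ $23 = $2,029

COGS = $860; ending inventory = $2,029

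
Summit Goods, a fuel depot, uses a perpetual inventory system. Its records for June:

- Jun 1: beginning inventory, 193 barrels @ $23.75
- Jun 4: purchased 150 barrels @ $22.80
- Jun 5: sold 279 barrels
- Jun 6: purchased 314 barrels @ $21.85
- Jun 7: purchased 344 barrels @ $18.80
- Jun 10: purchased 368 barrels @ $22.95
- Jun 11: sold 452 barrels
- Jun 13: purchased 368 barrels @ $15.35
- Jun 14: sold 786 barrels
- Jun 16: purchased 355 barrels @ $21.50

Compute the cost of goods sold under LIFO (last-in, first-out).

COGS = $30,497.65

Jun 5, 279 sold [LIFO — newest first]: 150 @ $22.80 + 129 @ $23.75 = $6,483.75
Jun 11, 452 sold [LIFO — newest first]: 368 @ $22.95 + 84 @ $18.80 = $10,024.80
Jun 14, 786 sold [LIFO — newest first]: 368 @ $15.35 + 260 @ $18.80 + 158 @ $21.85 = $13,989.10
Total COGS = $6,483.75 + $10,024.80 + $13,989.10 = $30,497.65
Ending inventory: 64 @ $23.75 + 156 @ $21.85 + 355 @ $21.50 = $12,561.10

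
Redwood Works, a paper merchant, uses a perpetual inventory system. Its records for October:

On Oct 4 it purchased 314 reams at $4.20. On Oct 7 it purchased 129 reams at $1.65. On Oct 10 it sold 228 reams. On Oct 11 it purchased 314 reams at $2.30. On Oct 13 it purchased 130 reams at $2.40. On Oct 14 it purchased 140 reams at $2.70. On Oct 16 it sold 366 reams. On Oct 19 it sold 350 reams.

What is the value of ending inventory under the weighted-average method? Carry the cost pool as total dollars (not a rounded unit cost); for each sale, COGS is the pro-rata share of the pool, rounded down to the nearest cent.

After Oct 4: 314 on hand, pool $1,318.80 (≈ $4.2000 each)
After Oct 7: 443 on hand, pool $1,531.65 (≈ $3.4574 each)
Oct 10, sell 228: 228/443 × $1,531.65 → $788.29
After Oct 11: 529 on hand, pool $1,465.56 (≈ $2.7704 each)
After Oct 13: 659 on hand, pool $1,777.56 (≈ $2.6974 each)
After Oct 14: 799 on hand, pool $2,155.56 (≈ $2.6978 each)
Oct 16, sell 366: 366/799 × $2,155.56 → $987.40
Oct 19, sell 350: 350/433 × $1,168.16 → $944.24
Total COGS = $788.29 + $987.40 + $944.24 = $2,719.93
Ending inventory (cost pool remaining) = $223.92

Ending inventory = $223.92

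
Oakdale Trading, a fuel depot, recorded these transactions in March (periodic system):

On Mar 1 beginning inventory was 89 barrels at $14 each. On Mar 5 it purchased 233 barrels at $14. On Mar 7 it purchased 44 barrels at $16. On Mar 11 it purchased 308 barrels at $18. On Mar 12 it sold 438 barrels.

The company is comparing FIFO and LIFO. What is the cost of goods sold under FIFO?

COGS = $6,508

FIFO COGS: 89 @ $14 + 233 @ $14 + 44 @ $16 + 72 @ $18 = $6,508
LIFO COGS: 308 @ $18 + 44 @ $16 + 86 @ $14 = $7,452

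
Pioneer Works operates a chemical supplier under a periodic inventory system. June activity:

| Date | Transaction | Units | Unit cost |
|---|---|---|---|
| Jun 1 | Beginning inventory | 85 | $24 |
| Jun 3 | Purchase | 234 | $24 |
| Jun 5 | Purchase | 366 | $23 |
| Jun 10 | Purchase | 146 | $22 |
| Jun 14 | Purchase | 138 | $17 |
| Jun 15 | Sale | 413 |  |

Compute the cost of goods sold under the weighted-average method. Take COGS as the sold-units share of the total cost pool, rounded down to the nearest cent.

Jun 15, sell 413: 413/969 × $21,632.00 → $9,219.83
Ending inventory (cost pool remaining) = $12,412.17
Check: goods available $21,632.00 = COGS $9,219.83 + ending $12,412.17

COGS = $9,219.83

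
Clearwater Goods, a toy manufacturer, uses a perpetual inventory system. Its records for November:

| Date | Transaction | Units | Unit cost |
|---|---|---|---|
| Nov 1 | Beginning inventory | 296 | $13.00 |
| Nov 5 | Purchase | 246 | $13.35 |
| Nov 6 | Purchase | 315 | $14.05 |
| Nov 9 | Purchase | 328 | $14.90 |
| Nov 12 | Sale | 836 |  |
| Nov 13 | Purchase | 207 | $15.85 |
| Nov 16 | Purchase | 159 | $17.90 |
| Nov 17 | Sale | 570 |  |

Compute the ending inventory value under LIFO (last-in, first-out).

Nov 12, 836 sold [LIFO — newest first]: 328 @ $14.90 + 315 @ $14.05 + 193 @ $13.35 = $11,889.50
Nov 17, 570 sold [LIFO — newest first]: 159 @ $17.90 + 207 @ $15.85 + 53 @ $13.35 + 151 @ $13.00 = $8,797.60
Total COGS = $11,889.50 + $8,797.60 = $20,687.10
Ending inventory: 145 @ $13.00 = $1,885.00
Check: goods available $22,572.10 = COGS $20,687.10 + ending $1,885.00

Ending inventory = $1,885.00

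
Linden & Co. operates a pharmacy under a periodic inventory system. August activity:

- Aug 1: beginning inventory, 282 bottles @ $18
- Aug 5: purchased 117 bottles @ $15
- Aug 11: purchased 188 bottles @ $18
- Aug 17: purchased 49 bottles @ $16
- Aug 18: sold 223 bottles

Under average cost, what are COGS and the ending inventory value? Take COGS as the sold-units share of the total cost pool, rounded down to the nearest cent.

COGS = $3,856.56; ending inventory = $7,142.44

Aug 18, sell 223: 223/636 × $10,999.00 → $3,856.56
Ending inventory (cost pool remaining) = $7,142.44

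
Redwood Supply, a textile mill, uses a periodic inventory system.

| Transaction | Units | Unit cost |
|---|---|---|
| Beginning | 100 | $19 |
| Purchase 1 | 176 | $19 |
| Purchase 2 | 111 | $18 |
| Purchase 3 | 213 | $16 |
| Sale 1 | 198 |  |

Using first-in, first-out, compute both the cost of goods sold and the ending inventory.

COGS = $3,762; ending inventory = $6,888

Sale 1 (198) [FIFO — oldest first]: 100 @ $19 + 98 @ $19 = $3,762
Ending inventory: 78 @ $19 + 111 @ $18 + 213 @ $16 = $6,888
Check: goods available $10,650 = COGS $3,762 + ending $6,888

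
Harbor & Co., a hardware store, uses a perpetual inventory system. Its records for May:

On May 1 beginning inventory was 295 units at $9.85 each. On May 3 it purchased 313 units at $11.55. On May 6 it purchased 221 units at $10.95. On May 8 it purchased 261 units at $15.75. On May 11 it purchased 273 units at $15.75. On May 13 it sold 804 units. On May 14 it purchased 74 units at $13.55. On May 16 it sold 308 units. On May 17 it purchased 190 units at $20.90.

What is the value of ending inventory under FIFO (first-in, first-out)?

May 13, 804 sold [FIFO — oldest first]: 295 @ $9.85 + 313 @ $11.55 + 196 @ $10.95 = $8,667.10
May 16, 308 sold [FIFO — oldest first]: 25 @ $10.95 + 261 @ $15.75 + 22 @ $15.75 = $4,731.00
Total COGS = $8,667.10 + $4,731.00 = $13,398.10
Ending inventory: 251 @ $15.75 + 74 @ $13.55 + 190 @ $20.90 = $8,926.95
Check: goods available $22,325.05 = COGS $13,398.10 + ending $8,926.95

Ending inventory = $8,926.95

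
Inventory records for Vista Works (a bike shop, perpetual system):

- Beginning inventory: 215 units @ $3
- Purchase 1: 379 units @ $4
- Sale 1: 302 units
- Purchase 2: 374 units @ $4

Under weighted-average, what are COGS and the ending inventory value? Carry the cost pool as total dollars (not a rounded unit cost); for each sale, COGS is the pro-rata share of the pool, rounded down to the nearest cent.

After Beginning: 215 on hand, pool $645.00 (≈ $3.0000 each)
After Purchase 1: 594 on hand, pool $2,161.00 (≈ $3.6380 each)
Sale 1, sell 302: 302/594 × $2,161.00 → $1,098.69
After Purchase 2: 666 on hand, pool $2,558.31 (≈ $3.8413 each)
Ending inventory (cost pool remaining) = $2,558.31
Check: goods available $3,657.00 = COGS $1,098.69 + ending $2,558.31

COGS = $1,098.69; ending inventory = $2,558.31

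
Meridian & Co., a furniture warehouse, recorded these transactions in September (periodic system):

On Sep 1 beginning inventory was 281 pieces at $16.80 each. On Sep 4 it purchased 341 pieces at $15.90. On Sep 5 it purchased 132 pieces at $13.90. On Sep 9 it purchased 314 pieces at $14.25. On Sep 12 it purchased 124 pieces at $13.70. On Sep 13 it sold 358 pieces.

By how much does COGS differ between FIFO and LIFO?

$911.80

FIFO COGS: 281 @ $16.80 + 77 @ $15.90 = $5,945.10
LIFO COGS: 124 @ $13.70 + 234 @ $14.25 = $5,033.30
Difference = |$5,945.10 − $5,033.30| = $911.80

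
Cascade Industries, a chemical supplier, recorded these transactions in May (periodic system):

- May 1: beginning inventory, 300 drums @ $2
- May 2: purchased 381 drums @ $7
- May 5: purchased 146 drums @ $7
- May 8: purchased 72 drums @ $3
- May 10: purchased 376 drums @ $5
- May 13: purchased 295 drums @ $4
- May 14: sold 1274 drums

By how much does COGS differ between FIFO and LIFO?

$593

FIFO COGS: 300 @ $2 + 381 @ $7 + 146 @ $7 + 72 @ $3 + 375 @ $5 = $6,380
LIFO COGS: 295 @ $4 + 376 @ $5 + 72 @ $3 + 146 @ $7 + 381 @ $7 + 4 @ $2 = $6,973
Difference = |$6,380 − $6,973| = $593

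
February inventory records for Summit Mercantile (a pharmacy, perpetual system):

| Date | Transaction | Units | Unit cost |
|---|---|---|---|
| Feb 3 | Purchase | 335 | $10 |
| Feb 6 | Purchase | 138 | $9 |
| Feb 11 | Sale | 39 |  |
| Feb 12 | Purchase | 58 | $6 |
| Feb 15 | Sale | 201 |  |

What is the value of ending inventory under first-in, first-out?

Ending inventory = $2,540

Feb 11, 39 sold [FIFO — oldest first]: 39 @ $10 = $390
Feb 15, 201 sold [FIFO — oldest first]: 201 @ $10 = $2,010
Total COGS = $390 + $2,010 = $2,400
Ending inventory: 95 @ $10 + 138 @ $9 + 58 @ $6 = $2,540
Check: goods available $4,940 = COGS $2,400 + ending $2,540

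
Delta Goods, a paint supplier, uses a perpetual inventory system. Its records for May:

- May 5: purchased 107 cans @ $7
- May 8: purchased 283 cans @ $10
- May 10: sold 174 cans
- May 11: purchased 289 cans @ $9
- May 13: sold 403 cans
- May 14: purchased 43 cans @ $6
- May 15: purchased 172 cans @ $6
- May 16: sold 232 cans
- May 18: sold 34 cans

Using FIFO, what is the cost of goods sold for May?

COGS = $7,164

May 10, 174 sold [FIFO — oldest first]: 107 @ $7 + 67 @ $10 = $1,419
May 13, 403 sold [FIFO — oldest first]: 216 @ $10 + 187 @ $9 = $3,843
May 16, 232 sold [FIFO — oldest first]: 102 @ $9 + 43 @ $6 + 87 @ $6 = $1,698
May 18, 34 sold [FIFO — oldest first]: 34 @ $6 = $204
Total COGS = $1,419 + $3,843 + $1,698 + $204 = $7,164
Ending inventory: 51 @ $6 = $306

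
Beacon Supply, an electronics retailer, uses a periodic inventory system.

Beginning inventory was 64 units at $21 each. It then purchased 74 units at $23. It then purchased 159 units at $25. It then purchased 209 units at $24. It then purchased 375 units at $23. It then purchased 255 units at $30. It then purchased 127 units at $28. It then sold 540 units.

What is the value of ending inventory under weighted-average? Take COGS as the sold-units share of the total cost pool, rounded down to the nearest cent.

Ending inventory = $18,242.73

Sale 1, sell 540: 540/1263 × $31,868.00 → $13,625.27
Ending inventory (cost pool remaining) = $18,242.73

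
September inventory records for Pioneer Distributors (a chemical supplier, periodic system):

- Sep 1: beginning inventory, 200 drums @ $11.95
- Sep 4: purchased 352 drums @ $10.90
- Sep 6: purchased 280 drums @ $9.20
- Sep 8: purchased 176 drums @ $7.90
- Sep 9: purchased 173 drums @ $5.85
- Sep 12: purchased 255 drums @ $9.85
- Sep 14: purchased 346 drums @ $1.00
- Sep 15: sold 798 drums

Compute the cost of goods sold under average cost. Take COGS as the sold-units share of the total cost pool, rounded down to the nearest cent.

Sep 15, sell 798: 798/1782 × $14,063.00 → $6,297.57
Ending inventory (cost pool remaining) = $7,765.43
Check: goods available $14,063.00 = COGS $6,297.57 + ending $7,765.43

COGS = $6,297.57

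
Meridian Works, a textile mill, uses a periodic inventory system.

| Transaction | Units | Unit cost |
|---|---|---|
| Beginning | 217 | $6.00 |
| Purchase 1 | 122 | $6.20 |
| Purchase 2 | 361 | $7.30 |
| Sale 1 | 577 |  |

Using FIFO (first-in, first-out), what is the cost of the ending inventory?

Ending inventory = $897.90

Sale 1 (577) [FIFO — oldest first]: 217 @ $6.00 + 122 @ $6.20 + 238 @ $7.30 = $3,795.80
Ending inventory: 123 @ $7.30 = $897.90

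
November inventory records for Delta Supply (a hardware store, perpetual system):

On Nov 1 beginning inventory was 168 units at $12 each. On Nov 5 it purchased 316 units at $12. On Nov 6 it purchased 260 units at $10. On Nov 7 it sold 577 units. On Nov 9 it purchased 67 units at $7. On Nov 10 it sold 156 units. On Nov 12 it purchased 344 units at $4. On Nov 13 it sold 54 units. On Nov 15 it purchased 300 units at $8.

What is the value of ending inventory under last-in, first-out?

Nov 7, 577 sold [LIFO — newest first]: 260 @ $10 + 316 @ $12 + 1 @ $12 = $6,404
Nov 10, 156 sold [LIFO — newest first]: 67 @ $7 + 89 @ $12 = $1,537
Nov 13, 54 sold [LIFO — newest first]: 54 @ $4 = $216
Total COGS = $6,404 + $1,537 + $216 = $8,157
Ending inventory: 78 @ $12 + 290 @ $4 + 300 @ $8 = $4,496

Ending inventory = $4,496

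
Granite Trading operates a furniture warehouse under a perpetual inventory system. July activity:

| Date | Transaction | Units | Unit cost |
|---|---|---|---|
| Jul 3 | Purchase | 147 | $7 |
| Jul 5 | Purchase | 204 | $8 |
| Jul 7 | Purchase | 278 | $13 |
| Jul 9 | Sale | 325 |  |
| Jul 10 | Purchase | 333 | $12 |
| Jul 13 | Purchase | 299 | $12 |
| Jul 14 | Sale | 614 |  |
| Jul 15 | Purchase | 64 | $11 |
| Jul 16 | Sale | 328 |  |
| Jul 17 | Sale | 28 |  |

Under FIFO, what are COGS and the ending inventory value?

Jul 9, 325 sold [FIFO — oldest first]: 147 @ $7 + 178 @ $8 = $2,453
Jul 14, 614 sold [FIFO — oldest first]: 26 @ $8 + 278 @ $13 + 310 @ $12 = $7,542
Jul 16, 328 sold [FIFO — oldest first]: 23 @ $12 + 299 @ $12 + 6 @ $11 = $3,930
Jul 17, 28 sold [FIFO — oldest first]: 28 @ $11 = $308
Total COGS = $2,453 + $7,542 + $3,930 + $308 = $14,233
Ending inventory: 30 @ $11 = $330
Check: goods available $14,563 = COGS $14,233 + ending $330

COGS = $14,233; ending inventory = $330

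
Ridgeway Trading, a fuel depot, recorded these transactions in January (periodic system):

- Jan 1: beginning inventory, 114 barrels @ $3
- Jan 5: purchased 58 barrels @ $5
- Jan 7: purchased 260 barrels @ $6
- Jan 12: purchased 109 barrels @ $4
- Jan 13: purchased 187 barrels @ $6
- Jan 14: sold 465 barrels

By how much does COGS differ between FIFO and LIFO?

$248

FIFO COGS: 114 @ $3 + 58 @ $5 + 260 @ $6 + 33 @ $4 = $2,324
LIFO COGS: 187 @ $6 + 109 @ $4 + 169 @ $6 = $2,572
Difference = |$2,324 − $2,572| = $248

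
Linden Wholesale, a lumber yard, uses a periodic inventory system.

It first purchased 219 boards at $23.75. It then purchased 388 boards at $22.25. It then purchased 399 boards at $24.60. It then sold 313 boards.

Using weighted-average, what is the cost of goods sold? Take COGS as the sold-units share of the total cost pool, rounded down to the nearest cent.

COGS = $7,358.19

Sale 1, sell 313: 313/1006 × $23,649.65 → $7,358.19
Ending inventory (cost pool remaining) = $16,291.46
Check: goods available $23,649.65 = COGS $7,358.19 + ending $16,291.46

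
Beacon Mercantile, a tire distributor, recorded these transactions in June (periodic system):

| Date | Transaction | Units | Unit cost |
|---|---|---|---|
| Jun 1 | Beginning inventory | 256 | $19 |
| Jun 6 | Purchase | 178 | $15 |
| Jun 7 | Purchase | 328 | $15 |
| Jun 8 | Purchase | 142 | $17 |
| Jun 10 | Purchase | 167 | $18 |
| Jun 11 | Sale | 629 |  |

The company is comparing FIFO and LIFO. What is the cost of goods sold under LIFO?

COGS = $10,220

FIFO COGS: 256 @ $19 + 178 @ $15 + 195 @ $15 = $10,459
LIFO COGS: 167 @ $18 + 142 @ $17 + 320 @ $15 = $10,220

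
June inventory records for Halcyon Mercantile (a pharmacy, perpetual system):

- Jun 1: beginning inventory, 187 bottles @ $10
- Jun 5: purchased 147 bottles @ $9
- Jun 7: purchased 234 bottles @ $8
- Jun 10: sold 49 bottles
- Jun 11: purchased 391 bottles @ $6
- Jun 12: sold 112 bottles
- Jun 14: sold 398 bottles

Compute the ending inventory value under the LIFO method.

Ending inventory = $3,721

Jun 10, 49 sold [LIFO — newest first]: 49 @ $8 = $392
Jun 12, 112 sold [LIFO — newest first]: 112 @ $6 = $672
Jun 14, 398 sold [LIFO — newest first]: 279 @ $6 + 119 @ $8 = $2,626
Total COGS = $392 + $672 + $2,626 = $3,690
Ending inventory: 187 @ $10 + 147 @ $9 + 66 @ $8 = $3,721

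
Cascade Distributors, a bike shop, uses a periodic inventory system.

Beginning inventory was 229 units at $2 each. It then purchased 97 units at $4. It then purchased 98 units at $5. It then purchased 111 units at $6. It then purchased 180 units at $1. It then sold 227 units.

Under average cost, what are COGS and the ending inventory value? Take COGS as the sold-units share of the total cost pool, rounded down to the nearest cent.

Sale 1, sell 227: 227/715 × $2,182.00 → $692.74
Ending inventory (cost pool remaining) = $1,489.26
Check: goods available $2,182.00 = COGS $692.74 + ending $1,489.26

COGS = $692.74; ending inventory = $1,489.26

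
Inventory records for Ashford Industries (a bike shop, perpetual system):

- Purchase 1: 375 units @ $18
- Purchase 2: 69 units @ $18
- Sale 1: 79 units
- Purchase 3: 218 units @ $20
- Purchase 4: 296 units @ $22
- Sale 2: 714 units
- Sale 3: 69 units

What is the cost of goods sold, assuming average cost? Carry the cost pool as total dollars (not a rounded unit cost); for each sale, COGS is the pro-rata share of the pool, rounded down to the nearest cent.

COGS = $16,959.06

After Purchase 1: 375 on hand, pool $6,750.00 (≈ $18.0000 each)
After Purchase 2: 444 on hand, pool $7,992.00 (≈ $18.0000 each)
Sale 1, sell 79: 79/444 × $7,992.00 → $1,422.00
After Purchase 3: 583 on hand, pool $10,930.00 (≈ $18.7479 each)
After Purchase 4: 879 on hand, pool $17,442.00 (≈ $19.8430 each)
Sale 2, sell 714: 714/879 × $17,442.00 → $14,167.90
Sale 3, sell 69: 69/165 × $3,274.10 → $1,369.16
Total COGS = $1,422.00 + $14,167.90 + $1,369.16 = $16,959.06
Ending inventory (cost pool remaining) = $1,904.94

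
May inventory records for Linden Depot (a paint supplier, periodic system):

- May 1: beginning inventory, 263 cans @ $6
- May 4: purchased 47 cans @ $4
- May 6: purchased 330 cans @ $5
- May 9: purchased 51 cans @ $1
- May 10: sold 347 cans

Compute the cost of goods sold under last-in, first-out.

COGS = $1,531

May 10, 347 sold [LIFO — newest first]: 51 @ $1 + 296 @ $5 = $1,531
Ending inventory: 263 @ $6 + 47 @ $4 + 34 @ $5 = $1,936
Check: goods available $3,467 = COGS $1,531 + ending $1,936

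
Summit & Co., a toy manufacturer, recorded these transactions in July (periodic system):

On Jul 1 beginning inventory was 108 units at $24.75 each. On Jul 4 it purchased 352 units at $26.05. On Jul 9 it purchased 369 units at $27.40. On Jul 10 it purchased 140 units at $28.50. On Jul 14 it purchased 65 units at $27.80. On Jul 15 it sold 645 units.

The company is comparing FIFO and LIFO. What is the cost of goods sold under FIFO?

COGS = $16,911.60

FIFO COGS: 108 @ $24.75 + 352 @ $26.05 + 185 @ $27.40 = $16,911.60
LIFO COGS: 65 @ $27.80 + 140 @ $28.50 + 369 @ $27.40 + 71 @ $26.05 = $17,757.15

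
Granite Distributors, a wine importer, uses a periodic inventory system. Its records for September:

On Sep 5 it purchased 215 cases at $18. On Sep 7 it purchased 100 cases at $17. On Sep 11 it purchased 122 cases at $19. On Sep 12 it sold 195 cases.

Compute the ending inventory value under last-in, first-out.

Sep 12, 195 sold [LIFO — newest first]: 122 @ $19 + 73 @ $17 = $3,559
Ending inventory: 215 @ $18 + 27 @ $17 = $4,329

Ending inventory = $4,329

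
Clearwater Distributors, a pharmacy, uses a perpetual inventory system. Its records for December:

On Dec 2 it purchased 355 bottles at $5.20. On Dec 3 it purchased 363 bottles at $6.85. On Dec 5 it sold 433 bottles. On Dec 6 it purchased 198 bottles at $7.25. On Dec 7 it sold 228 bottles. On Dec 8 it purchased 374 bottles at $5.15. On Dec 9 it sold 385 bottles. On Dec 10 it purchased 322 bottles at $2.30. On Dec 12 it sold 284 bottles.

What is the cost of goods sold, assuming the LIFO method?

Dec 5, 433 sold [LIFO — newest first]: 363 @ $6.85 + 70 @ $5.20 = $2,850.55
Dec 7, 228 sold [LIFO — newest first]: 198 @ $7.25 + 30 @ $5.20 = $1,591.50
Dec 9, 385 sold [LIFO — newest first]: 374 @ $5.15 + 11 @ $5.20 = $1,983.30
Dec 12, 284 sold [LIFO — newest first]: 284 @ $2.30 = $653.20
Total COGS = $2,850.55 + $1,591.50 + $1,983.30 + $653.20 = $7,078.55
Ending inventory: 244 @ $5.20 + 38 @ $2.30 = $1,356.20

COGS = $7,078.55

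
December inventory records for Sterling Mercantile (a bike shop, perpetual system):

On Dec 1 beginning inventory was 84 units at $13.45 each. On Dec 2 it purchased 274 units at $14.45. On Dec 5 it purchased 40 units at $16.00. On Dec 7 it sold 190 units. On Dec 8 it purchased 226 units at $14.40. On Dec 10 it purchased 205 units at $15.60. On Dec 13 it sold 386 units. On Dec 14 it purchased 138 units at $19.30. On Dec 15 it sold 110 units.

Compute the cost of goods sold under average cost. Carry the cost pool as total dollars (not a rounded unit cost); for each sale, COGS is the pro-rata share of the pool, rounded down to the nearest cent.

After Dec 1: 84 on hand, pool $1,129.80 (≈ $13.4500 each)
After Dec 2: 358 on hand, pool $5,089.10 (≈ $14.2154 each)
After Dec 5: 398 on hand, pool $5,729.10 (≈ $14.3947 each)
Dec 7, sell 190: 190/398 × $5,729.10 → $2,734.99
After Dec 8: 434 on hand, pool $6,248.51 (≈ $14.3975 each)
After Dec 10: 639 on hand, pool $9,446.51 (≈ $14.7833 each)
Dec 13, sell 386: 386/639 × $9,446.51 → $5,706.34
After Dec 14: 391 on hand, pool $6,403.57 (≈ $16.3774 each)
Dec 15, sell 110: 110/391 × $6,403.57 → $1,801.51
Total COGS = $2,734.99 + $5,706.34 + $1,801.51 = $10,242.84
Ending inventory (cost pool remaining) = $4,602.06

COGS = $10,242.84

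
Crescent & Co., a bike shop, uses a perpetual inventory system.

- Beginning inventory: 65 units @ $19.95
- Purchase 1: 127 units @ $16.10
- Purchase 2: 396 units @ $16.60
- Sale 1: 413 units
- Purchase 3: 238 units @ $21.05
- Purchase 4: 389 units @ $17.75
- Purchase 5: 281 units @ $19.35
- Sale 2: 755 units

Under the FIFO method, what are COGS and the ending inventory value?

COGS = $20,995.45; ending inventory = $6,271.60

Sale 1 (413) [FIFO — oldest first]: 65 @ $19.95 + 127 @ $16.10 + 221 @ $16.60 = $7,010.05
Sale 2 (755) [FIFO — oldest first]: 175 @ $16.60 + 238 @ $21.05 + 342 @ $17.75 = $13,985.40
Total COGS = $7,010.05 + $13,985.40 = $20,995.45
Ending inventory: 47 @ $17.75 + 281 @ $19.35 = $6,271.60
Check: goods available $27,267.05 = COGS $20,995.45 + ending $6,271.60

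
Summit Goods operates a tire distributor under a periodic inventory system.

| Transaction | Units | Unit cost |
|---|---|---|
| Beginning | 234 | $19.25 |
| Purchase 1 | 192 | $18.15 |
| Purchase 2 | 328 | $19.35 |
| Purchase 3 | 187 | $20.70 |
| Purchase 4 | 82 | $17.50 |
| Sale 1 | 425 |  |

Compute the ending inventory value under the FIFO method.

Ending inventory = $11,670.85

Sale 1 (425) [FIFO — oldest first]: 234 @ $19.25 + 191 @ $18.15 = $7,971.15
Ending inventory: 1 @ $18.15 + 328 @ $19.35 + 187 @ $20.70 + 82 @ $17.50 = $11,670.85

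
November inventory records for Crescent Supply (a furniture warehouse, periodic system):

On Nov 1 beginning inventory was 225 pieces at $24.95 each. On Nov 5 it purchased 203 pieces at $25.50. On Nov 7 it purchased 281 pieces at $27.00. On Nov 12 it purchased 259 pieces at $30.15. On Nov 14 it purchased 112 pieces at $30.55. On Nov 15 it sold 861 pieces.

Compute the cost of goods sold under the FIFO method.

COGS = $22,960.05

Nov 15, 861 sold [FIFO — oldest first]: 225 @ $24.95 + 203 @ $25.50 + 281 @ $27.00 + 152 @ $30.15 = $22,960.05
Ending inventory: 107 @ $30.15 + 112 @ $30.55 = $6,647.65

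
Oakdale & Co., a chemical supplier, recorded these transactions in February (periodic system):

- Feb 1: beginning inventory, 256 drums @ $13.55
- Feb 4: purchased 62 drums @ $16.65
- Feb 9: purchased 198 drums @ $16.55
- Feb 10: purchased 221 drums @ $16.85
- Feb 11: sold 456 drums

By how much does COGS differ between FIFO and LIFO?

$831.80

FIFO COGS: 256 @ $13.55 + 62 @ $16.65 + 138 @ $16.55 = $6,785.00
LIFO COGS: 221 @ $16.85 + 198 @ $16.55 + 37 @ $16.65 = $7,616.80
Difference = |$6,785.00 − $7,616.80| = $831.80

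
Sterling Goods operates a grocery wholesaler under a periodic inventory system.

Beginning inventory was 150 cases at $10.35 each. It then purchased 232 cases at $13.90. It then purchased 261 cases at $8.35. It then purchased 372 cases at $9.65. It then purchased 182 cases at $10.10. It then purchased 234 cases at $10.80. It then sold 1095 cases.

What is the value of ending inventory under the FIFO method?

Ending inventory = $3,557.40

Sale 1 (1095) [FIFO — oldest first]: 150 @ $10.35 + 232 @ $13.90 + 261 @ $8.35 + 372 @ $9.65 + 80 @ $10.10 = $11,354.45
Ending inventory: 102 @ $10.10 + 234 @ $10.80 = $3,557.40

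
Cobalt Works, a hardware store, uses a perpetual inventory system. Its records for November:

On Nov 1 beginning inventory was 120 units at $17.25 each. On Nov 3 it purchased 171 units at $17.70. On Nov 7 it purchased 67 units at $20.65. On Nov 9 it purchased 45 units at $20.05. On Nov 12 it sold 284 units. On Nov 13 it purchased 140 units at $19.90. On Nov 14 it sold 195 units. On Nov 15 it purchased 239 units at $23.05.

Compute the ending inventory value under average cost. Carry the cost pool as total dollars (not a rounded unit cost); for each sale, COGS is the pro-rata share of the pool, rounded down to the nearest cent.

Ending inventory = $6,736.06

After Nov 1: 120 on hand, pool $2,070.00 (≈ $17.2500 each)
After Nov 3: 291 on hand, pool $5,096.70 (≈ $17.5144 each)
After Nov 7: 358 on hand, pool $6,480.25 (≈ $18.1013 each)
After Nov 9: 403 on hand, pool $7,382.50 (≈ $18.3189 each)
Nov 12, sell 284: 284/403 × $7,382.50 → $5,202.55
After Nov 13: 259 on hand, pool $4,965.95 (≈ $19.1736 each)
Nov 14, sell 195: 195/259 × $4,965.95 → $3,738.84
After Nov 15: 303 on hand, pool $6,736.06 (≈ $22.2312 each)
Total COGS = $5,202.55 + $3,738.84 = $8,941.39
Ending inventory (cost pool remaining) = $6,736.06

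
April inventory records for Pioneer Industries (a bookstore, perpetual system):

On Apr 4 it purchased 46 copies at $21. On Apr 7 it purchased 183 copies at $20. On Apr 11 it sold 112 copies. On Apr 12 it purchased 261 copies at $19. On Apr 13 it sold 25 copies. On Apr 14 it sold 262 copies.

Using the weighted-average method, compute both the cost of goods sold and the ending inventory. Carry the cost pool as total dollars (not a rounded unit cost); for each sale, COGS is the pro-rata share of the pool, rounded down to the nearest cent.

After Apr 4: 46 on hand, pool $966.00 (≈ $21.0000 each)
After Apr 7: 229 on hand, pool $4,626.00 (≈ $20.2009 each)
Apr 11, sell 112: 112/229 × $4,626.00 → $2,262.49
After Apr 12: 378 on hand, pool $7,322.51 (≈ $19.3717 each)
Apr 13, sell 25: 25/378 × $7,322.51 → $484.29
Apr 14, sell 262: 262/353 × $6,838.22 → $5,075.39
Total COGS = $2,262.49 + $484.29 + $5,075.39 = $7,822.17
Ending inventory (cost pool remaining) = $1,762.83

COGS = $7,822.17; ending inventory = $1,762.83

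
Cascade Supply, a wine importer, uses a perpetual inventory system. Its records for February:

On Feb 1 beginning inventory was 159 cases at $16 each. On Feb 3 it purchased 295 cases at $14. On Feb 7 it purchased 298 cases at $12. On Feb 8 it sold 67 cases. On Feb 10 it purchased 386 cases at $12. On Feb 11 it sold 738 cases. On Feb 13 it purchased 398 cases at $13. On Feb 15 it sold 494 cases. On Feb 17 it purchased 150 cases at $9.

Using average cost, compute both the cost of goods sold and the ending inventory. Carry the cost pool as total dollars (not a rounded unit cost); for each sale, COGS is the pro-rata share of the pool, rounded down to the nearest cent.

COGS = $16,970.38; ending inventory = $4,435.62

After Feb 1: 159 on hand, pool $2,544.00 (≈ $16.0000 each)
After Feb 3: 454 on hand, pool $6,674.00 (≈ $14.7004 each)
After Feb 7: 752 on hand, pool $10,250.00 (≈ $13.6303 each)
Feb 8, sell 67: 67/752 × $10,250.00 → $913.23
After Feb 10: 1071 on hand, pool $13,968.77 (≈ $13.0427 each)
Feb 11, sell 738: 738/1071 × $13,968.77 → $9,625.53
After Feb 13: 731 on hand, pool $9,517.24 (≈ $13.0195 each)
Feb 15, sell 494: 494/731 × $9,517.24 → $6,431.62
After Feb 17: 387 on hand, pool $4,435.62 (≈ $11.4616 each)
Total COGS = $913.23 + $9,625.53 + $6,431.62 = $16,970.38
Ending inventory (cost pool remaining) = $4,435.62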